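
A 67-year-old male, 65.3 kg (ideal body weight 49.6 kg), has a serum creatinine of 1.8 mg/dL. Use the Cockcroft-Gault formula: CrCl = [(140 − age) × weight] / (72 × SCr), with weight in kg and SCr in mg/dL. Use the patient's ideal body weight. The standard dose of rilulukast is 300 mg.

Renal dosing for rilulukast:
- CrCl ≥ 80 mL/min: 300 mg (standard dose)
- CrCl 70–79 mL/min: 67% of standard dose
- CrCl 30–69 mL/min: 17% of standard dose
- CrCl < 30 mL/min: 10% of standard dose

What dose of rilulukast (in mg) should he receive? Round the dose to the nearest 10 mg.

30 mg

CrCl = (140 − 67) × 49.6 / (72 × 1.8) = 3620.8 / 129.60 ≈ 27.9 mL/min
CrCl ≈ 28 mL/min → bracket < 30 mL/min.
10% of 300 mg = 30 mg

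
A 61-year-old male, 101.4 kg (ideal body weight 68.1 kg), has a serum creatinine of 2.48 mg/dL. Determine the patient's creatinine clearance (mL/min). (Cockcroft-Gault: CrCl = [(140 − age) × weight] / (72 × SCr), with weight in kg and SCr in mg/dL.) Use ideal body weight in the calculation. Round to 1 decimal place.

30.1 mL/min

CrCl = (140 − 61) × 68.1 / (72 × 2.48) = 5379.9 / 178.56 ≈ 30.1 mL/min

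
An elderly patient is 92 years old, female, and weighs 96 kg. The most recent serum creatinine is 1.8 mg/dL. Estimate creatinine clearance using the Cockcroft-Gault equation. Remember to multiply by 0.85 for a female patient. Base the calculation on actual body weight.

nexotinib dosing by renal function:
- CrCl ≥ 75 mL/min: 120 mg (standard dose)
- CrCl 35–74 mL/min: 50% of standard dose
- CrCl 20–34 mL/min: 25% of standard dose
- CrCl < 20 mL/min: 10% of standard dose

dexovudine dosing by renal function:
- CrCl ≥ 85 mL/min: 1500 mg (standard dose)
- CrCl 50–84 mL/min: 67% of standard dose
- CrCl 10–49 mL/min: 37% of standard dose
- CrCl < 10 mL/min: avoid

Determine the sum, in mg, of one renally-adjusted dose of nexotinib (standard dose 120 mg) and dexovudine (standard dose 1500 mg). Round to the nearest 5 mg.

CrCl = (140 − 92) × 96 / (72 × 1.8) × 0.85 = 4608.0 / 129.60 × 0.85 ≈ 30.2 mL/min
CrCl ≈ 30 mL/min.
nexotinib: 20–34 mL/min → 25% of 120 mg = 30 mg.
dexovudine: 10–49 mL/min → 37% of 1500 mg = 555 mg.
Total = 30 + 555 = 585 mg.

585 mg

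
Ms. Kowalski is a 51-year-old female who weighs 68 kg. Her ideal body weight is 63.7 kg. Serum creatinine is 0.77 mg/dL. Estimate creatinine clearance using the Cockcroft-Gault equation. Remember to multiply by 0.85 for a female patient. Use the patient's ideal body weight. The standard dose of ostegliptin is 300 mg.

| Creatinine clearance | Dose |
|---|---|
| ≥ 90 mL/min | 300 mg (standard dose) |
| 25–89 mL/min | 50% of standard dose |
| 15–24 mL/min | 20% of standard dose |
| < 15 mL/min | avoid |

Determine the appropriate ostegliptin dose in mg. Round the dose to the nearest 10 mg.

150 mg

CrCl = (140 − 51) × 63.7 / (72 × 0.77) × 0.85 = 5669.3 / 55.44 × 0.85 ≈ 86.9 mL/min
CrCl ≈ 87 mL/min → bracket 25–89 mL/min.
50% of 300 mg = 150 mg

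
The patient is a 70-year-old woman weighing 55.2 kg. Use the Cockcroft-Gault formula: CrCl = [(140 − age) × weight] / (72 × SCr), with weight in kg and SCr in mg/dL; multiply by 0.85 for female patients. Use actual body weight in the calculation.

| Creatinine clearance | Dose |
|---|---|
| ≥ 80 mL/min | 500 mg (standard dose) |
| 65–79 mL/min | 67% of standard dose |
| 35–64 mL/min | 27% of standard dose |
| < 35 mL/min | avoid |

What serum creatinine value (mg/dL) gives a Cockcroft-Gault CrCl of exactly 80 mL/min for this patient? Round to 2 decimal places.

Standard dose requires CrCl ≥ 80 mL/min.
Set (140 − 70) × 55.2 × 0.85 / (72 × SCr) = 80
SCr = (140 − 70) × 55.2 × 0.85 / (72 × 80) = 0.570 mg/dL

0.57 mg/dL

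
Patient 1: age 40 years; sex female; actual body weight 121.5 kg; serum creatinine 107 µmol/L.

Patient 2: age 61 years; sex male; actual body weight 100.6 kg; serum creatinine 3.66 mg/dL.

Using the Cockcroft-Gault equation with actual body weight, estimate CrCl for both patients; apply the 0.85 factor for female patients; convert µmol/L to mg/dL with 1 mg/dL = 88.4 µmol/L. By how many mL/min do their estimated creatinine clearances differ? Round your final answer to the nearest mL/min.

Patient 1: SCr = 107 / 88.4 = 1.21 mg/dL
Patient 1: CrCl = (140 − 40) × 121.5 / (72 × 1.21) × 0.85 = 12150.0 / 87.12 × 0.85 ≈ 118.5 mL/min
Patient 2: CrCl = (140 − 61) × 100.6 / (72 × 3.66) = 7947.4 / 263.52 ≈ 30.2 mL/min
|118.5 − 30.2| = 88.3 mL/min

88 mL/min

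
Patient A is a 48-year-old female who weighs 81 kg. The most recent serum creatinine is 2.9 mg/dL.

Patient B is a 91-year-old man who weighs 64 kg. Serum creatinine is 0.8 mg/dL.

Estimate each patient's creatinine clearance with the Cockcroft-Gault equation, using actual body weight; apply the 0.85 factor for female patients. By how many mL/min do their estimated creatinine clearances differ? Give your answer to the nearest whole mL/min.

24 mL/min

Patient A: CrCl = (140 − 48) × 81 / (72 × 2.9) × 0.85 = 7452.0 / 208.80 × 0.85 ≈ 30.3 mL/min
Patient B: CrCl = (140 − 91) × 64 / (72 × 0.8) = 3136.0 / 57.60 ≈ 54.4 mL/min
|30.3 − 54.4| = 24.1 mL/min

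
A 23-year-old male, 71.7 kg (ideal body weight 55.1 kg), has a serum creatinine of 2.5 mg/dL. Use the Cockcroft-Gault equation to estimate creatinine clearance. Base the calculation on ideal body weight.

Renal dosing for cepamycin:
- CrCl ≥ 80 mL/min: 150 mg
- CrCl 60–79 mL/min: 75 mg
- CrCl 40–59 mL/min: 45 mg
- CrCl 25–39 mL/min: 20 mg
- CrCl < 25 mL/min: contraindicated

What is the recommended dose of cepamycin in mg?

CrCl = (140 − 23) × 55.1 / (72 × 2.5) = 6446.7 / 180.00 ≈ 35.8 mL/min
CrCl ≈ 36 mL/min → bracket 25–39 mL/min.
Dose for this bracket: 20 mg.

20 mg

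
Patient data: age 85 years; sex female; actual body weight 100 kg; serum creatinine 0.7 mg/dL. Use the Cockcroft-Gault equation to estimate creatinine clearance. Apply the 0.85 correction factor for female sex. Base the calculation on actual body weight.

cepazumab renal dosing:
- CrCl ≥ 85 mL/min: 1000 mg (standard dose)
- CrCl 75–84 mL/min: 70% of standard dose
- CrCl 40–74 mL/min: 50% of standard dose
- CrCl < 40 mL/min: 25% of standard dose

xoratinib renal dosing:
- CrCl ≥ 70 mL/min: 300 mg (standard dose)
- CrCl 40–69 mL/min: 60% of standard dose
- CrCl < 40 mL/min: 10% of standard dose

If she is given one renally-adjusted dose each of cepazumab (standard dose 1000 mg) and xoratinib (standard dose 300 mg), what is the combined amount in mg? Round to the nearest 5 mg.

1300 mg

CrCl = (140 − 85) × 100 / (72 × 0.7) × 0.85 = 5500.0 / 50.40 × 0.85 ≈ 92.8 mL/min
CrCl ≈ 93 mL/min.
cepazumab: ≥ 85 mL/min → 100% of 1000 mg = 1000 mg.
xoratinib: ≥ 70 mL/min → 100% of 300 mg = 300 mg.
Total = 1000 + 300 = 1300 mg.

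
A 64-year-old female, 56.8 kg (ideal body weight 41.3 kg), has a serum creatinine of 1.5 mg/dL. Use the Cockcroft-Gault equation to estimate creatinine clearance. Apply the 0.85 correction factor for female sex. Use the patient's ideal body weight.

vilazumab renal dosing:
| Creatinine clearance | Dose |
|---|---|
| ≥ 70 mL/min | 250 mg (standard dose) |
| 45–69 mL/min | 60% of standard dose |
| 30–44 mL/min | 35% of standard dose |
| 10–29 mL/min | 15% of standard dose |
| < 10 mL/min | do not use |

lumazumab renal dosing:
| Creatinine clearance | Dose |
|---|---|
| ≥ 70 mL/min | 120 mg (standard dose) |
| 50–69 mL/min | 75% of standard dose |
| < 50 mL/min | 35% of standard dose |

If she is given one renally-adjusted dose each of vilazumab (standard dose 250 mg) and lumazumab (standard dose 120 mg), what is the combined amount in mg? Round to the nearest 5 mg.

CrCl = (140 − 64) × 41.3 / (72 × 1.5) × 0.85 = 3138.8 / 108.00 × 0.85 ≈ 24.7 mL/min
CrCl ≈ 25 mL/min.
vilazumab: 10–29 mL/min → 15% of 250 mg = 37.5 mg.
lumazumab: < 50 mL/min → 35% of 120 mg = 42 mg.
Total = 37.5 + 42 = 79.5 mg.

80 mg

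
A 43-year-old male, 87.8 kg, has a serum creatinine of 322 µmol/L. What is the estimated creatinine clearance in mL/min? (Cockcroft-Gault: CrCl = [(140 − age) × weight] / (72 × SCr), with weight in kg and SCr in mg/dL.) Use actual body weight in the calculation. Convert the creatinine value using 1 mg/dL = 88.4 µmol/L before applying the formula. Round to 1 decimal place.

SCr = 322 / 88.4 = 3.643 mg/dL
CrCl = (140 − 43) × 87.8 / (72 × 3.643) = 8516.6 / 262.30 ≈ 32.5 mL/min

32.5 mL/min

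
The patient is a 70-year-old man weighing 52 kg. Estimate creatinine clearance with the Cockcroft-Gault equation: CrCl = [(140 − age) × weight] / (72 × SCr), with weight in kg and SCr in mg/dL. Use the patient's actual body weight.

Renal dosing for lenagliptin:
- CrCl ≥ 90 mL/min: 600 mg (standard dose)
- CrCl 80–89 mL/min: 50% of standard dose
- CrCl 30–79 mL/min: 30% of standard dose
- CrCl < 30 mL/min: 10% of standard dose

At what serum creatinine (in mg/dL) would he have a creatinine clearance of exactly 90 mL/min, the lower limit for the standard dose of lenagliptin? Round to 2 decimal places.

Standard dose requires CrCl ≥ 90 mL/min.
Set (140 − 70) × 52 / (72 × SCr) = 90
SCr = (140 − 70) × 52 / (72 × 90) = 0.562 mg/dL

0.56 mg/dL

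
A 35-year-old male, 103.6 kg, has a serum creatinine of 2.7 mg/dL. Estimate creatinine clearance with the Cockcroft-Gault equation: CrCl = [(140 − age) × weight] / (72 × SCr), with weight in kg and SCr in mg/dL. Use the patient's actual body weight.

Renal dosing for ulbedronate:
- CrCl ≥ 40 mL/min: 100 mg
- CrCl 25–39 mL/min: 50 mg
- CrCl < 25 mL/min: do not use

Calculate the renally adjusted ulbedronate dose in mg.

100 mg

CrCl = (140 − 35) × 103.6 / (72 × 2.7) = 10878.0 / 194.40 ≈ 56.0 mL/min
CrCl ≈ 56 mL/min → bracket ≥ 40 mL/min.
Dose for this bracket: 100 mg.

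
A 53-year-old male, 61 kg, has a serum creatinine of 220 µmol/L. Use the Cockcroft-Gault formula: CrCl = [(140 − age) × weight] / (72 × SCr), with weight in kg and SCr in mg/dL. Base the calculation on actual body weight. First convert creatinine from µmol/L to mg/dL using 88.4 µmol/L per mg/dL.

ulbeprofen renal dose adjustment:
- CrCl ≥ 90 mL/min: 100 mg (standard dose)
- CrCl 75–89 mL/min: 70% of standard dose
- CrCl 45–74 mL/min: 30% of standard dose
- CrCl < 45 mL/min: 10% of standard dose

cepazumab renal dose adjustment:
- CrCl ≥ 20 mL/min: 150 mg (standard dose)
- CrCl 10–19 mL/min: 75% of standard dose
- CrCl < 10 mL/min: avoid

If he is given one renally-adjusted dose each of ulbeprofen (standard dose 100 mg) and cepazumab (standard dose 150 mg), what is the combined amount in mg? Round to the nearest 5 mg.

SCr = 220 / 88.4 = 2.489 mg/dL
CrCl = (140 − 53) × 61 / (72 × 2.489) = 5307.0 / 179.21 ≈ 29.6 mL/min
CrCl ≈ 30 mL/min.
ulbeprofen: < 45 mL/min → 10% of 100 mg = 10 mg.
cepazumab: ≥ 20 mL/min → 100% of 150 mg = 150 mg.
Total = 10 + 150 = 160 mg.

160 mg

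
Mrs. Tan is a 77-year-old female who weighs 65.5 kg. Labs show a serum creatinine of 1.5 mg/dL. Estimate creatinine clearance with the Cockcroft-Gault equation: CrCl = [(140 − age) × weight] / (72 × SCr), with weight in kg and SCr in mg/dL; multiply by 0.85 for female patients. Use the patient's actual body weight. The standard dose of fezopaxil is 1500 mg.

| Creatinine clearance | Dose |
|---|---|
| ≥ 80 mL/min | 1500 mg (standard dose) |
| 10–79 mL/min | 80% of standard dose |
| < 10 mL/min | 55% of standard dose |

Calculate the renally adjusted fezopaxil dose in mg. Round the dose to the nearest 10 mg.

CrCl = (140 − 77) × 65.5 / (72 × 1.5) × 0.85 = 4126.5 / 108.00 × 0.85 ≈ 32.5 mL/min
CrCl ≈ 32 mL/min → bracket 10–79 mL/min.
80% of 1500 mg = 1200 mg

1200 mg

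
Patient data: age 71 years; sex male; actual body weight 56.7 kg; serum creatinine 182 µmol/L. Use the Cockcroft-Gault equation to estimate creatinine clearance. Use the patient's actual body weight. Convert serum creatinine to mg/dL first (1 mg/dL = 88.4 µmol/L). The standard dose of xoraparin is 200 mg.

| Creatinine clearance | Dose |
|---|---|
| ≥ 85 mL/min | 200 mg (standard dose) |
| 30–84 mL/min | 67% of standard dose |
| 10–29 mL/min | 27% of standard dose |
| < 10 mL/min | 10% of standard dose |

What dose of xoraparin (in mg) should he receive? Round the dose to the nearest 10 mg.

SCr = 182 / 88.4 = 2.059 mg/dL
CrCl = (140 − 71) × 56.7 / (72 × 2.059) = 3912.3 / 148.25 ≈ 26.4 mL/min
CrCl ≈ 26 mL/min → bracket 10–29 mL/min.
27% of 200 mg = 54 mg → 50 mg

50 mg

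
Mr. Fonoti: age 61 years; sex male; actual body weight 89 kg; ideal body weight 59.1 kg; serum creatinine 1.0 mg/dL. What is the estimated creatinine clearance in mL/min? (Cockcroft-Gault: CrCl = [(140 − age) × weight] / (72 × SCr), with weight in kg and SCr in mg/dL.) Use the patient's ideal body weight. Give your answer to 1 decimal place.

CrCl = (140 − 61) × 59.1 / (72 × 1) = 4668.9 / 72.00 ≈ 64.8 mL/min

64.8 mL/min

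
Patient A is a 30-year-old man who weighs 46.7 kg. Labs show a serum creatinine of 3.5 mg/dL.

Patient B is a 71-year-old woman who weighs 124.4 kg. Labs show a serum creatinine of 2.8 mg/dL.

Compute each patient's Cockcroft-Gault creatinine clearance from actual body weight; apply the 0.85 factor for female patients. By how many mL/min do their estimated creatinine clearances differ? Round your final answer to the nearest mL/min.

Patient A: CrCl = (140 − 30) × 46.7 / (72 × 3.5) = 5137.0 / 252.00 ≈ 20.4 mL/min
Patient B: CrCl = (140 − 71) × 124.4 / (72 × 2.8) × 0.85 = 8583.6 / 201.60 × 0.85 ≈ 36.2 mL/min
|20.4 − 36.2| = 15.8 mL/min

16 mL/min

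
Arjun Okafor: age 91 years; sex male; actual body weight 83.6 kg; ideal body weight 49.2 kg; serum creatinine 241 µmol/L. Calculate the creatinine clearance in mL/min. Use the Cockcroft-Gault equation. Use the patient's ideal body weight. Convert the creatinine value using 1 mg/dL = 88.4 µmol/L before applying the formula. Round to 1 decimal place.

SCr = 241 / 88.4 = 2.726 mg/dL
CrCl = (140 − 91) × 49.2 / (72 × 2.726) = 2410.8 / 196.27 ≈ 12.3 mL/min

12.3 mL/min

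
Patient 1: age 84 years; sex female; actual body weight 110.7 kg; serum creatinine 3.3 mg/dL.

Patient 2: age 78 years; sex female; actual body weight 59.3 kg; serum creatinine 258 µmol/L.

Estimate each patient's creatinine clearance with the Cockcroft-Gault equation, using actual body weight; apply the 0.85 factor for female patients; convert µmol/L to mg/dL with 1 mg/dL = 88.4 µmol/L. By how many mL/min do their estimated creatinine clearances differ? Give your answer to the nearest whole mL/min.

7 mL/min

Patient 1: CrCl = (140 − 84) × 110.7 / (72 × 3.3) × 0.85 = 6199.2 / 237.60 × 0.85 ≈ 22.2 mL/min
Patient 2: SCr = 258 / 88.4 = 2.919 mg/dL
Patient 2: CrCl = (140 − 78) × 59.3 / (72 × 2.919) × 0.85 = 3676.6 / 210.17 × 0.85 ≈ 14.9 mL/min
|22.2 − 14.9| = 7.3 mL/min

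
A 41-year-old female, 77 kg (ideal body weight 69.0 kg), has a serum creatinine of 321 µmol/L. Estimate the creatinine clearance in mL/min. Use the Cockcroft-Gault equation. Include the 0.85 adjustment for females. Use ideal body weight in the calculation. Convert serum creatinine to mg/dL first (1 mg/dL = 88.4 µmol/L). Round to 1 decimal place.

SCr = 321 / 88.4 = 3.631 mg/dL
CrCl = (140 − 41) × 69 / (72 × 3.631) × 0.85 = 6831.0 / 261.43 × 0.85 ≈ 22.2 mL/min

22.2 mL/min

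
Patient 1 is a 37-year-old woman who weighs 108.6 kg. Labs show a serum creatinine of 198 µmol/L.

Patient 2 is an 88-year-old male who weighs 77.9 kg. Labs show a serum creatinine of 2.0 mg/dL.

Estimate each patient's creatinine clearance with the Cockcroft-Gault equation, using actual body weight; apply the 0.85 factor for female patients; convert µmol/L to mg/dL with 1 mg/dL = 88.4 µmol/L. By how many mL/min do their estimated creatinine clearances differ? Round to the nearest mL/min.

Patient 1: SCr = 198 / 88.4 = 2.24 mg/dL
Patient 1: CrCl = (140 − 37) × 108.6 / (72 × 2.24) × 0.85 = 11185.8 / 161.28 × 0.85 ≈ 59.0 mL/min
Patient 2: CrCl = (140 − 88) × 77.9 / (72 × 2) = 4050.8 / 144.00 ≈ 28.1 mL/min
|59.0 − 28.1| = 30.9 mL/min

31 mL/min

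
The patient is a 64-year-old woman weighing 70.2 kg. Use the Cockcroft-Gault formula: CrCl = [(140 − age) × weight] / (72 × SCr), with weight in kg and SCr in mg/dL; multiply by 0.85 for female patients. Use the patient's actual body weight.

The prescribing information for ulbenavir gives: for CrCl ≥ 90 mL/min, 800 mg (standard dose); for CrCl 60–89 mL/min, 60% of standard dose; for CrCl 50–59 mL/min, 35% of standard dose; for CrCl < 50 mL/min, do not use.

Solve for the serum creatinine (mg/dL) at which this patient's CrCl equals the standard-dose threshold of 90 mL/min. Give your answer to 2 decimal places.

0.70 mg/dL

Standard dose requires CrCl ≥ 90 mL/min.
Set (140 − 64) × 70.2 × 0.85 / (72 × SCr) = 90
SCr = (140 − 64) × 70.2 × 0.85 / (72 × 90) = 0.700 mg/dL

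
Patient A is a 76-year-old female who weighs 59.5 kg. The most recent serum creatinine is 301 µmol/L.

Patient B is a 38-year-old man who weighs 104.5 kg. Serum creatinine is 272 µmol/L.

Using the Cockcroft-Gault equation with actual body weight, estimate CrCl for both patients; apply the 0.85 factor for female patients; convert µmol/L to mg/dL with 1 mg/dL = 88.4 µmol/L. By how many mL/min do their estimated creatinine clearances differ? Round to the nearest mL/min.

35 mL/min

Patient A: SCr = 301 / 88.4 = 3.405 mg/dL
Patient A: CrCl = (140 − 76) × 59.5 / (72 × 3.405) × 0.85 = 3808.0 / 245.16 × 0.85 ≈ 13.2 mL/min
Patient B: SCr = 272 / 88.4 = 3.077 mg/dL
Patient B: CrCl = (140 − 38) × 104.5 / (72 × 3.077) = 10659.0 / 221.54 ≈ 48.1 mL/min
|13.2 − 48.1| = 34.9 mL/min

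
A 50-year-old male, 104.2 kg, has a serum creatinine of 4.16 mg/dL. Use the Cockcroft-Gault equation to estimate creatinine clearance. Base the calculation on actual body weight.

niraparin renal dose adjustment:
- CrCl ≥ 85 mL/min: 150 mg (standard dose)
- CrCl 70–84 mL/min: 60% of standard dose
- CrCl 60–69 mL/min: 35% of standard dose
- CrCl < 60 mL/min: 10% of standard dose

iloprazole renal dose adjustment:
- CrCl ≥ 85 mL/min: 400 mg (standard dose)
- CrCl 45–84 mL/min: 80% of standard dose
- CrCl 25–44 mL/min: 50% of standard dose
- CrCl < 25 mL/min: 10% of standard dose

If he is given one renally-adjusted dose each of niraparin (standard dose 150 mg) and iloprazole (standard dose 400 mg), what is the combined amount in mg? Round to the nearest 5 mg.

CrCl = (140 − 50) × 104.2 / (72 × 4.16) = 9378.0 / 299.52 ≈ 31.3 mL/min
CrCl ≈ 31 mL/min.
niraparin: < 60 mL/min → 10% of 150 mg = 15 mg.
iloprazole: 25–44 mL/min → 50% of 400 mg = 200 mg.
Total = 15 + 200 = 215 mg.

215 mg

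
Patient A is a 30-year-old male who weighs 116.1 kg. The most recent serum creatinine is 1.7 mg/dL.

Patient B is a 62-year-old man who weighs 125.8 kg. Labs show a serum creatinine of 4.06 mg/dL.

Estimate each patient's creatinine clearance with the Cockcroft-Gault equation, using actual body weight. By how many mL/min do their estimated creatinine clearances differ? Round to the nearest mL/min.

Patient A: CrCl = (140 − 30) × 116.1 / (72 × 1.7) = 12771.0 / 122.40 ≈ 104.3 mL/min
Patient B: CrCl = (140 − 62) × 125.8 / (72 × 4.06) = 9812.4 / 292.32 ≈ 33.6 mL/min
|104.3 − 33.6| = 70.7 mL/min

71 mL/min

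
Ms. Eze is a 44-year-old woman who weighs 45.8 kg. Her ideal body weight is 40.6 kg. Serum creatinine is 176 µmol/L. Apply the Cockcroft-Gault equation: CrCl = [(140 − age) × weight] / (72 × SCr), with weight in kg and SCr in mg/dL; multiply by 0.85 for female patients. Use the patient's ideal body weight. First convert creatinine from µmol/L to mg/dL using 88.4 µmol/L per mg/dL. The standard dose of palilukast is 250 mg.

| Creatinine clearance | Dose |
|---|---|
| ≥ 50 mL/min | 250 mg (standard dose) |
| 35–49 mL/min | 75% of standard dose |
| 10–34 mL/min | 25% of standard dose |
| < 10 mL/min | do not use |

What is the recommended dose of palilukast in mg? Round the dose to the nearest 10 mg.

60 mg

SCr = 176 / 88.4 = 1.991 mg/dL
CrCl = (140 − 44) × 40.6 / (72 × 1.991) × 0.85 = 3897.6 / 143.35 × 0.85 ≈ 23.1 mL/min
CrCl ≈ 23 mL/min → bracket 10–34 mL/min.
25% of 250 mg = 62.5 mg → 60 mg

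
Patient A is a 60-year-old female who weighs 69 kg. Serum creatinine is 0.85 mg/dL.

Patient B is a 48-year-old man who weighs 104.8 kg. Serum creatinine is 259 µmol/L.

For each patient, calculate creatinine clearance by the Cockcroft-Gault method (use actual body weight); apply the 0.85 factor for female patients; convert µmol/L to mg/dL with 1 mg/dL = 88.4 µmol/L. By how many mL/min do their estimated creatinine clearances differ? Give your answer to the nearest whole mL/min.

31 mL/min

Patient A: CrCl = (140 − 60) × 69 / (72 × 0.85) × 0.85 = 5520.0 / 61.20 × 0.85 ≈ 76.7 mL/min
Patient B: SCr = 259 / 88.4 = 2.93 mg/dL
Patient B: CrCl = (140 − 48) × 104.8 / (72 × 2.93) = 9641.6 / 210.96 ≈ 45.7 mL/min
|76.7 − 45.7| = 31.0 mL/min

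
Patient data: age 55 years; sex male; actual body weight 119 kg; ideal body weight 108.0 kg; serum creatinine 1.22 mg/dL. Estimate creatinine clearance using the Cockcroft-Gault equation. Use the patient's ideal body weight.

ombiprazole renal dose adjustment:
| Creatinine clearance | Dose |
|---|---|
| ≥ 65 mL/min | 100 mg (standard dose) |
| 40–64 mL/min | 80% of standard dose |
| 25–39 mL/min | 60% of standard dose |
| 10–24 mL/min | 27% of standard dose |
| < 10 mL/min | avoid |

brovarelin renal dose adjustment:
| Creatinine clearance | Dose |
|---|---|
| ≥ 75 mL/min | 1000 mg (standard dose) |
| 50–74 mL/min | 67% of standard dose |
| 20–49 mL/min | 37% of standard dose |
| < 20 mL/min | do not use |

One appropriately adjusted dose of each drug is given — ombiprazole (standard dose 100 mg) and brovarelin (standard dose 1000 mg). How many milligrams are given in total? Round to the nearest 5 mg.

1100 mg

CrCl = (140 − 55) × 108 / (72 × 1.22) = 9180.0 / 87.84 ≈ 104.5 mL/min
CrCl ≈ 105 mL/min.
ombiprazole: ≥ 65 mL/min → 100% of 100 mg = 100 mg.
brovarelin: ≥ 75 mL/min → 100% of 1000 mg = 1000 mg.
Total = 100 + 1000 = 1100 mg.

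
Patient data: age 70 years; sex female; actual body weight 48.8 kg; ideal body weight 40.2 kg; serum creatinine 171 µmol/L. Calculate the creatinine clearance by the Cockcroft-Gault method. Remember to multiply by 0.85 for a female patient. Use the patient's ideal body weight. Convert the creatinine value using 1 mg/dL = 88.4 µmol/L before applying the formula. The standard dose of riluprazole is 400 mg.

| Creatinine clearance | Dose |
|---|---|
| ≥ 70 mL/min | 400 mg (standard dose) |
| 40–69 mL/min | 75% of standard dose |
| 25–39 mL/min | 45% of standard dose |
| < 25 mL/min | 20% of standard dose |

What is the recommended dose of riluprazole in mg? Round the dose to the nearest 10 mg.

80 mg

SCr = 171 / 88.4 = 1.934 mg/dL
CrCl = (140 − 70) × 40.2 / (72 × 1.934) × 0.85 = 2814.0 / 139.25 × 0.85 ≈ 17.2 mL/min
CrCl ≈ 17 mL/min → bracket < 25 mL/min.
20% of 400 mg = 80 mg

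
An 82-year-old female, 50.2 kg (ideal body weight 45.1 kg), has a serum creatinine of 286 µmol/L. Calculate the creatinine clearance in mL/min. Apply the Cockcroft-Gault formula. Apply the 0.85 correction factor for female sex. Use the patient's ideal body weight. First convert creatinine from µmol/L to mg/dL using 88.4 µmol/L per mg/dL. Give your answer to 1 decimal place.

9.5 mL/min

SCr = 286 / 88.4 = 3.235 mg/dL
CrCl = (140 − 82) × 45.1 / (72 × 3.235) × 0.85 = 2615.8 / 232.92 × 0.85 ≈ 9.5 mL/min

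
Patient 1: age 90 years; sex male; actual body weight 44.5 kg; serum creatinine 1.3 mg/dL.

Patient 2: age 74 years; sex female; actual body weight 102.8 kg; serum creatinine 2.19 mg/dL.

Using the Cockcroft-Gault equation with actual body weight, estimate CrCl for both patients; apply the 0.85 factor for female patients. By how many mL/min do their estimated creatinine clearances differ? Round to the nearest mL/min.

Patient 1: CrCl = (140 − 90) × 44.5 / (72 × 1.3) = 2225.0 / 93.60 ≈ 23.8 mL/min
Patient 2: CrCl = (140 − 74) × 102.8 / (72 × 2.19) × 0.85 = 6784.8 / 157.68 × 0.85 ≈ 36.6 mL/min
|23.8 − 36.6| = 12.8 mL/min

13 mL/min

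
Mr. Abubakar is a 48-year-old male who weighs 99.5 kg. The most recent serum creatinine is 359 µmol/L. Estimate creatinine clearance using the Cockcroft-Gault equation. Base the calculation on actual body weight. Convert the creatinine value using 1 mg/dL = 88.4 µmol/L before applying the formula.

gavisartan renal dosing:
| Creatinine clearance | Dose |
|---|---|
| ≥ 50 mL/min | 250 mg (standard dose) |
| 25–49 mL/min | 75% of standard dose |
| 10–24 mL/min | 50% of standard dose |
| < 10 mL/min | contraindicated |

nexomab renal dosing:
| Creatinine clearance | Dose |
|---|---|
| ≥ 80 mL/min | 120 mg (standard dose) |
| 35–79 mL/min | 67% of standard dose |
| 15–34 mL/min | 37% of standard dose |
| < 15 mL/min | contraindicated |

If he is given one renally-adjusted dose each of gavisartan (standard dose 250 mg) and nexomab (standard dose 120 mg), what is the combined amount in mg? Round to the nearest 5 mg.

230 mg

SCr = 359 / 88.4 = 4.061 mg/dL
CrCl = (140 − 48) × 99.5 / (72 × 4.061) = 9154.0 / 292.39 ≈ 31.3 mL/min
CrCl ≈ 31 mL/min.
gavisartan: 25–49 mL/min → 75% of 250 mg = 187.5 mg.
nexomab: 15–34 mL/min → 37% of 120 mg = 44.4 mg.
Total = 187.5 + 44.4 = 231.9 mg.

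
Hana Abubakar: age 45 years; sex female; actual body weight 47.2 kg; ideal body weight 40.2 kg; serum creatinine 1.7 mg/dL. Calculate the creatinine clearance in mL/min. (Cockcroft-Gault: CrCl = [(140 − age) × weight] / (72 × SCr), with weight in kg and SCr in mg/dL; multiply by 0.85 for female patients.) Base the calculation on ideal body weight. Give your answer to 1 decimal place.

26.5 mL/min

CrCl = (140 − 45) × 40.2 / (72 × 1.7) × 0.85 = 3819.0 / 122.40 × 0.85 ≈ 26.5 mL/min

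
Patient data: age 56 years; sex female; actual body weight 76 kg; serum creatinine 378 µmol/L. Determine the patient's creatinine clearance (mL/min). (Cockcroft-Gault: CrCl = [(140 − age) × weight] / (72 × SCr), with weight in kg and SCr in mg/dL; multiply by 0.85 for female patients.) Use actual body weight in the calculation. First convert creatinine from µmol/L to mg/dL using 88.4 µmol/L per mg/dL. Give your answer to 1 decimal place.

SCr = 378 / 88.4 = 4.276 mg/dL
CrCl = (140 − 56) × 76 / (72 × 4.276) × 0.85 = 6384.0 / 307.87 × 0.85 ≈ 17.6 mL/min

17.6 mL/min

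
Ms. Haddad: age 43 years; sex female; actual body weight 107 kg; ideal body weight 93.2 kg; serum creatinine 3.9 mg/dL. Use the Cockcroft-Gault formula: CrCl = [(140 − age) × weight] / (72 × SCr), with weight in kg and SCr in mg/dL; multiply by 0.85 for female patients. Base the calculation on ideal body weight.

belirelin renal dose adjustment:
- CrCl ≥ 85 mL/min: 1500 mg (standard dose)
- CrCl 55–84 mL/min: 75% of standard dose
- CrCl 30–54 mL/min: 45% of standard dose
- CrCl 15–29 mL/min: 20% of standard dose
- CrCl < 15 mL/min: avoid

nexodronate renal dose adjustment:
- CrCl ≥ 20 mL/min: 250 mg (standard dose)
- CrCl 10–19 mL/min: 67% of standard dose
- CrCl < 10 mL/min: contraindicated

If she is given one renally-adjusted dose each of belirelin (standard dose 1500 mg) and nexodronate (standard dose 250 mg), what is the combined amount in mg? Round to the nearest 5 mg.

CrCl = (140 − 43) × 93.2 / (72 × 3.9) × 0.85 = 9040.4 / 280.80 × 0.85 ≈ 27.4 mL/min
CrCl ≈ 27 mL/min.
belirelin: 15–29 mL/min → 20% of 1500 mg = 300 mg.
nexodronate: ≥ 20 mL/min → 100% of 250 mg = 250 mg.
Total = 300 + 250 = 550 mg.

550 mg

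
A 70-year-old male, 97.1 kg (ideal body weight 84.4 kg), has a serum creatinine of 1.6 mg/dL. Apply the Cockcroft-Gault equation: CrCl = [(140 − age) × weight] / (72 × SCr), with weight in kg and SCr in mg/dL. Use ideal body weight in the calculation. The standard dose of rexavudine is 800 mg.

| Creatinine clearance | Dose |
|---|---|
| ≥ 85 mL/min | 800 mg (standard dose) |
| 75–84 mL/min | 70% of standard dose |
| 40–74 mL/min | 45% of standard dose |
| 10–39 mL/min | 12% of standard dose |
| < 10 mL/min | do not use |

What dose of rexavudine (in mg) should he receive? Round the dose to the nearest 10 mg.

360 mg

CrCl = (140 − 70) × 84.4 / (72 × 1.6) = 5908.0 / 115.20 ≈ 51.3 mL/min
CrCl ≈ 51 mL/min → bracket 40–74 mL/min.
45% of 800 mg = 360 mg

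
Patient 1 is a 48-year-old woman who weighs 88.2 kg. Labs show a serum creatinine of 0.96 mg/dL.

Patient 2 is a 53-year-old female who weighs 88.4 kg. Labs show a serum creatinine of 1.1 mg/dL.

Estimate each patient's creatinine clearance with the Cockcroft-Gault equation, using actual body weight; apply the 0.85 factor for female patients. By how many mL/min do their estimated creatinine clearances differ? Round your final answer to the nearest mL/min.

17 mL/min

Patient 1: CrCl = (140 − 48) × 88.2 / (72 × 0.96) × 0.85 = 8114.4 / 69.12 × 0.85 ≈ 99.8 mL/min
Patient 2: CrCl = (140 − 53) × 88.4 / (72 × 1.1) × 0.85 = 7690.8 / 79.20 × 0.85 ≈ 82.5 mL/min
|99.8 − 82.5| = 17.3 mL/min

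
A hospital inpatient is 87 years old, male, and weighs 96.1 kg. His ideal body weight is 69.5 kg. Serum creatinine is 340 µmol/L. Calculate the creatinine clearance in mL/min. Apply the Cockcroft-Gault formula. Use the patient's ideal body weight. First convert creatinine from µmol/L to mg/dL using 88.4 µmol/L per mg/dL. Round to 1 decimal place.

13.3 mL/min

SCr = 340 / 88.4 = 3.846 mg/dL
CrCl = (140 − 87) × 69.5 / (72 × 3.846) = 3683.5 / 276.91 ≈ 13.3 mL/min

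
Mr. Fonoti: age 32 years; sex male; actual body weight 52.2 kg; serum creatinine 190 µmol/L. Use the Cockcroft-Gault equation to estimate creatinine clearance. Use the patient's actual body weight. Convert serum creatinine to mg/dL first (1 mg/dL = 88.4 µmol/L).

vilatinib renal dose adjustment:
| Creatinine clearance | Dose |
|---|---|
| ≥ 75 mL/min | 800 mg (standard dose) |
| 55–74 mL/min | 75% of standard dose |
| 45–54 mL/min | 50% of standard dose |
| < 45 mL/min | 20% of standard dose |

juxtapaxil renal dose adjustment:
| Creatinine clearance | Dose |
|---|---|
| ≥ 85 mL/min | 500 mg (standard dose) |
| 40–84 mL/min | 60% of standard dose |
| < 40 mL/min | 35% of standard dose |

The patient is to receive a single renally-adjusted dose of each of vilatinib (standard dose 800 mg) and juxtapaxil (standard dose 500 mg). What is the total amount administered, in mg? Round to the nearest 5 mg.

335 mg

SCr = 190 / 88.4 = 2.149 mg/dL
CrCl = (140 − 32) × 52.2 / (72 × 2.149) = 5637.6 / 154.73 ≈ 36.4 mL/min
CrCl ≈ 36 mL/min.
vilatinib: < 45 mL/min → 20% of 800 mg = 160 mg.
juxtapaxil: < 40 mL/min → 35% of 500 mg = 175 mg.
Total = 160 + 175 = 335 mg.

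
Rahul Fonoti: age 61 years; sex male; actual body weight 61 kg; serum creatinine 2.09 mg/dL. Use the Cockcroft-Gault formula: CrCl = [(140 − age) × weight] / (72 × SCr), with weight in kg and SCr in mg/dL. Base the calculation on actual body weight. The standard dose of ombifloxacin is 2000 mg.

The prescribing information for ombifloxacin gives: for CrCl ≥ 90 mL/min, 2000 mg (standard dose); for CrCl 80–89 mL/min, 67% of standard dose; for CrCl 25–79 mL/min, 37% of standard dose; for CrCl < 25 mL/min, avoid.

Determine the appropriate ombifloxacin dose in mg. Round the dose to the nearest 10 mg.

CrCl = (140 − 61) × 61 / (72 × 2.09) = 4819.0 / 150.48 ≈ 32.0 mL/min
CrCl ≈ 32 mL/min → bracket 25–79 mL/min.
37% of 2000 mg = 740 mg

740 mg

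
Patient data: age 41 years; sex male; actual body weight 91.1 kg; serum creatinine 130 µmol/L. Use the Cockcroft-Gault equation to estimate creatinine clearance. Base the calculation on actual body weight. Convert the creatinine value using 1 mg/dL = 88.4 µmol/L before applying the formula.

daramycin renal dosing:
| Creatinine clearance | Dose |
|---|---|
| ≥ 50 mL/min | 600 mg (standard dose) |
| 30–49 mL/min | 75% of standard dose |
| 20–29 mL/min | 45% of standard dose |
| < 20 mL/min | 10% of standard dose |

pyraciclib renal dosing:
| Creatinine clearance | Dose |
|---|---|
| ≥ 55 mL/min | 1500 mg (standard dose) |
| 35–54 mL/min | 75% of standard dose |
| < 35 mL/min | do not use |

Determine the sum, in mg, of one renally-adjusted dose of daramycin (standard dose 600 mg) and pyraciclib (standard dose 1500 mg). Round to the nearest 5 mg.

2100 mg

SCr = 130 / 88.4 = 1.471 mg/dL
CrCl = (140 − 41) × 91.1 / (72 × 1.471) = 9018.9 / 105.91 ≈ 85.2 mL/min
CrCl ≈ 85 mL/min.
daramycin: ≥ 50 mL/min → 100% of 600 mg = 600 mg.
pyraciclib: ≥ 55 mL/min → 100% of 1500 mg = 1500 mg.
Total = 600 + 1500 = 2100 mg.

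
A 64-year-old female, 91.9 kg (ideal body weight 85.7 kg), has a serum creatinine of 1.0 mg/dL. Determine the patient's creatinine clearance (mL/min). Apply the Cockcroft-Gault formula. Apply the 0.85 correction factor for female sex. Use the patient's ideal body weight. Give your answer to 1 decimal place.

CrCl = (140 − 64) × 85.7 / (72 × 1) × 0.85 = 6513.2 / 72.00 × 0.85 ≈ 76.9 mL/min

76.9 mL/min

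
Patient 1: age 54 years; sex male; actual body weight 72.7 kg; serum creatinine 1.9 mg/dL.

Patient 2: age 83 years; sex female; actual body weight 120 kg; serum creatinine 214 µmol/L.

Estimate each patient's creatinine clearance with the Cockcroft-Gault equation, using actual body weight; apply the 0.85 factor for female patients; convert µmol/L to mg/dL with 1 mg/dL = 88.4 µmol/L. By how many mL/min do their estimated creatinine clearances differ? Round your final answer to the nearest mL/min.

12 mL/min

Patient 1: CrCl = (140 − 54) × 72.7 / (72 × 1.9) = 6252.2 / 136.80 ≈ 45.7 mL/min
Patient 2: SCr = 214 / 88.4 = 2.421 mg/dL
Patient 2: CrCl = (140 − 83) × 120 / (72 × 2.421) × 0.85 = 6840.0 / 174.31 × 0.85 ≈ 33.4 mL/min
|45.7 − 33.4| = 12.3 mL/min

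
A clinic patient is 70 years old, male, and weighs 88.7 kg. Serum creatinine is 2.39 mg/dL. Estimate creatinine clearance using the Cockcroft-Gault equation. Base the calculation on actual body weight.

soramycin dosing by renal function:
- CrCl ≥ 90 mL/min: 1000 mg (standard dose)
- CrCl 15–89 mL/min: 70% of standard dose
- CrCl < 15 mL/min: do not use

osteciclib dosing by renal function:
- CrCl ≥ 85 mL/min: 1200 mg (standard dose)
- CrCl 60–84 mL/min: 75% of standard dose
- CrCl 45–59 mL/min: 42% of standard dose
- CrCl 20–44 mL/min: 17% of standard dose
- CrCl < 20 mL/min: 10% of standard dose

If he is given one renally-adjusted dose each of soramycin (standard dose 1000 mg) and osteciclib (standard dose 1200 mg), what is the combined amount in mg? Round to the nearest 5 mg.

905 mg

CrCl = (140 − 70) × 88.7 / (72 × 2.39) = 6209.0 / 172.08 ≈ 36.1 mL/min
CrCl ≈ 36 mL/min.
soramycin: 15–89 mL/min → 70% of 1000 mg = 700 mg.
osteciclib: 20–44 mL/min → 17% of 1200 mg = 204 mg.
Total = 700 + 204 = 904 mg.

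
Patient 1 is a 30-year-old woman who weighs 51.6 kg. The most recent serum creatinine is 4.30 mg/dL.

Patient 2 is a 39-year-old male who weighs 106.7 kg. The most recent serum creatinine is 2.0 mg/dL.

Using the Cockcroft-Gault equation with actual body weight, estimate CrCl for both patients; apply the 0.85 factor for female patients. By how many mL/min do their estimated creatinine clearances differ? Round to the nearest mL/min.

Patient 1: CrCl = (140 − 30) × 51.6 / (72 × 4.3) × 0.85 = 5676.0 / 309.60 × 0.85 ≈ 15.6 mL/min
Patient 2: CrCl = (140 − 39) × 106.7 / (72 × 2) = 10776.7 / 144.00 ≈ 74.8 mL/min
|15.6 − 74.8| = 59.2 mL/min

59 mL/min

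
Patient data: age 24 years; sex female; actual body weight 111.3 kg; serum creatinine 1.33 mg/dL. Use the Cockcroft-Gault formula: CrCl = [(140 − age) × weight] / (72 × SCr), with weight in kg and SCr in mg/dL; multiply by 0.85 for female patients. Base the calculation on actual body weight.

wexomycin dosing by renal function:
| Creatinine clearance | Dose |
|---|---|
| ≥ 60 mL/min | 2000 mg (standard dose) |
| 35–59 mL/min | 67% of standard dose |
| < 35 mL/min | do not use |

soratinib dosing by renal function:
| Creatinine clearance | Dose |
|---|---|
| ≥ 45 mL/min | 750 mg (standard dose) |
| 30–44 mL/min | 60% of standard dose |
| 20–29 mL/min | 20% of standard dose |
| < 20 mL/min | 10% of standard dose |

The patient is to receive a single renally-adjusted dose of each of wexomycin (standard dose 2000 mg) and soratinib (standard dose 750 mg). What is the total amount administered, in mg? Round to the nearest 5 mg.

2750 mg

CrCl = (140 − 24) × 111.3 / (72 × 1.33) × 0.85 = 12910.8 / 95.76 × 0.85 ≈ 114.6 mL/min
CrCl ≈ 115 mL/min.
wexomycin: ≥ 60 mL/min → 100% of 2000 mg = 2000 mg.
soratinib: ≥ 45 mL/min → 100% of 750 mg = 750 mg.
Total = 2000 + 750 = 2750 mg.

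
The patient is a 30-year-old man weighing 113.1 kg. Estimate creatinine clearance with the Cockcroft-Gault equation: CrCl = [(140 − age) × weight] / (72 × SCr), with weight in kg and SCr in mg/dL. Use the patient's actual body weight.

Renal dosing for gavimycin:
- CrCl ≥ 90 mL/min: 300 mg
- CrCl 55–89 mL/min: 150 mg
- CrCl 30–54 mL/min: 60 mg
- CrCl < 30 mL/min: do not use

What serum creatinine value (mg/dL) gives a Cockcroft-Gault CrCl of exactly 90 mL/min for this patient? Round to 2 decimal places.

Standard dose requires CrCl ≥ 90 mL/min.
Set (140 − 30) × 113.1 / (72 × SCr) = 90
SCr = (140 − 30) × 113.1 / (72 × 90) = 1.920 mg/dL

1.92 mg/dL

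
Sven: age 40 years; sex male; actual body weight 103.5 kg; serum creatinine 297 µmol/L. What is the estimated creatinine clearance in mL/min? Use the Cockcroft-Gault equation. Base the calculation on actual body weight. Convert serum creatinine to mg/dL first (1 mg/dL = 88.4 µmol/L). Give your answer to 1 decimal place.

SCr = 297 / 88.4 = 3.36 mg/dL
CrCl = (140 − 40) × 103.5 / (72 × 3.36) = 10350.0 / 241.92 ≈ 42.8 mL/min

42.8 mL/min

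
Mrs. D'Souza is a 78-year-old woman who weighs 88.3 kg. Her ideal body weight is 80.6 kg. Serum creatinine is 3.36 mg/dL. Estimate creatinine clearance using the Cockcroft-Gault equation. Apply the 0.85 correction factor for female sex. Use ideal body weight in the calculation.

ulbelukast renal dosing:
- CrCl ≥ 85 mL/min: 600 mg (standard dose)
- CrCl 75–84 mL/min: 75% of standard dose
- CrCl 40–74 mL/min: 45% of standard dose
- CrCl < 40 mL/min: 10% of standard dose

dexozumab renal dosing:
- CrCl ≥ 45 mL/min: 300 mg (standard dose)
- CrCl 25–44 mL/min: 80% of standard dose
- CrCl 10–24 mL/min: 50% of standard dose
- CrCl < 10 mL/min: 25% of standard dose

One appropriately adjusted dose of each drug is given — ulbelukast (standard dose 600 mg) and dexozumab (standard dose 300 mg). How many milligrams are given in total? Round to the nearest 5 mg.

210 mg

CrCl = (140 − 78) × 80.6 / (72 × 3.36) × 0.85 = 4997.2 / 241.92 × 0.85 ≈ 17.6 mL/min
CrCl ≈ 18 mL/min.
ulbelukast: < 40 mL/min → 10% of 600 mg = 60 mg.
dexozumab: 10–24 mL/min → 50% of 300 mg = 150 mg.
Total = 60 + 150 = 210 mg.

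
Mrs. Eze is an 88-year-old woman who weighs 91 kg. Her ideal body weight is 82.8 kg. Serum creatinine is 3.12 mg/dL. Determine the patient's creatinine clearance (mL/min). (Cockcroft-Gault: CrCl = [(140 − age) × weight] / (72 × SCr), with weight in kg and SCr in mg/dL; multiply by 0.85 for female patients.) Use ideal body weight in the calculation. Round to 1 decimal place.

16.3 mL/min

CrCl = (140 − 88) × 82.8 / (72 × 3.12) × 0.85 = 4305.6 / 224.64 × 0.85 ≈ 16.3 mL/min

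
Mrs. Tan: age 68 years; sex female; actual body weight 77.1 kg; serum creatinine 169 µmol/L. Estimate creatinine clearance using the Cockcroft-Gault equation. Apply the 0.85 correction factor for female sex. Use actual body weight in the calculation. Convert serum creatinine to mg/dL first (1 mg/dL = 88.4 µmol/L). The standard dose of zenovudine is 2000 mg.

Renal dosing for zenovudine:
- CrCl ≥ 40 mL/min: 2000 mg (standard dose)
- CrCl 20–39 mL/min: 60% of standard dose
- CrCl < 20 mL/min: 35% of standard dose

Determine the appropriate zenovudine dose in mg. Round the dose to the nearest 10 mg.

SCr = 169 / 88.4 = 1.912 mg/dL
CrCl = (140 − 68) × 77.1 / (72 × 1.912) × 0.85 = 5551.2 / 137.66 × 0.85 ≈ 34.3 mL/min
CrCl ≈ 34 mL/min → bracket 20–39 mL/min.
60% of 2000 mg = 1200 mg

1200 mg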